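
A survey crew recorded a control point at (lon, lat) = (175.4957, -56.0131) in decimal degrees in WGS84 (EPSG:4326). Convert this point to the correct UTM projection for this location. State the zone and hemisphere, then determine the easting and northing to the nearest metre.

Zone 60S: E 406216 m, N 3791441 m

Longitude 175.4957° lies in the 6° band [174°, 180°), giving zone 60; latitude is south of the equator, so 60S.
Zone 60 central meridian λ₀ = 6×60 − 183 = 177°; Δλ = -1.5043°.
Transverse Mercator on WGS84 with k₀ = 0.9996 gives E = 406215.870 m, N = 3791441.494 m.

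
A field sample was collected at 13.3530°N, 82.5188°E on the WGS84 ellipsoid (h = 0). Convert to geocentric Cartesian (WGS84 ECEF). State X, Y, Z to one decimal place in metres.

WGS84: a = 6378137 m, e² = 0.006694380; N(φ) = a/√(1−e²sin²φ) = 6379276.006 m.
X = (N+h)·cosφ·cosλ = 808132.905 m; Y = (N+h)·cosφ·sinλ = 6153981.778 m; Z = (N(1−e²)+h)·sinφ = 1463430.073 m.

X 808132.9 m, Y 6153981.8 m, Z 1463430.1 m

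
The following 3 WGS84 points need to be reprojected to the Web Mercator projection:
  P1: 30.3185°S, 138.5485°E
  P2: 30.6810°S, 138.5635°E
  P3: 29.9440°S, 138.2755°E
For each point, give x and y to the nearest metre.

P1: x 15423148 m, y -3544556 m; P2: x 15424818 m, y -3591390 m; P3: x 15392758 m, y -3496354 m

Web Mercator: x = R·λ, y = R·ln tan(π/4+φ/2), R = 6378137 m.
P1 (-30.3185°, 138.5485°) → (15423148.470, -3544556.098) m.
P2 (-30.6810°, 138.5635°) → (15424818.263, -3591389.850) m.
P3 (-29.9440°, 138.2755°) → (15392758.249, -3496353.595) m.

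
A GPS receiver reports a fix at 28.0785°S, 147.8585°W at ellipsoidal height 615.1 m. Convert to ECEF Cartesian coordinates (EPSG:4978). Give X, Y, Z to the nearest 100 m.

X -4769000 m, Y -2996400 m, Z -2984500 m

WGS84: a = 6378137 m, e² = 0.006694380; N(φ) = a/√(1−e²sin²φ) = 6382871.898 m.
X = (N+h)·cosφ·cosλ = -4768968.347 m; Y = (N+h)·cosφ·sinλ = -2996383.861 m; Z = (N(1−e²)+h)·sinφ = -2984473.087 m.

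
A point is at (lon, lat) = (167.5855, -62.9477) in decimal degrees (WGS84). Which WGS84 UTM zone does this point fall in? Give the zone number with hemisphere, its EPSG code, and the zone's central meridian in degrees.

UTM zone = ⌊(λ + 180)/6⌋ + 1; 167.5855° ∈ [162°, 168°) → zone 58.
Hemisphere: S (φ < 0).
Central meridian λ₀ = 6×58 − 183 = 165°.
EPSG code: 32758.

Zone 58S (EPSG:32758), central meridian 165°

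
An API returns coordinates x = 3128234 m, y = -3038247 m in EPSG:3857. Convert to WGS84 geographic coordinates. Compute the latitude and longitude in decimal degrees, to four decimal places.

R = 6378137 m. λ = x/R = 28.10140415°.
φ = 2·arctan(exp(y/R)) − 90° = 2·arctan(0.62104) − 90° = -26.31580007°.

lat -26.3158°, lon 28.1014°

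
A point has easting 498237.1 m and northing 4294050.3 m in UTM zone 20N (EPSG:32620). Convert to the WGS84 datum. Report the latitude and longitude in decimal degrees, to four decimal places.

Zone 20N: λ₀ = -63°, k₀ = 0.9996, false easting 500000 m.
Meridian distance M = (N − FN)/k₀ = 4295768.6 m.
Inverse transverse Mercator on WGS84 gives φ = 38.79519998°, λ = -63.02030036°.

lat 38.7952°, lon -63.0203°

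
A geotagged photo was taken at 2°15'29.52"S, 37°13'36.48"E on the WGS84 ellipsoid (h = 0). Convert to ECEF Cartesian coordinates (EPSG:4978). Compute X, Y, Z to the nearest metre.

X 5074655 m, Y 3855615 m, Z -249635 m

WGS84: a = 6378137 m, e² = 0.006694380; N(φ) = a/√(1−e²sin²φ) = 6378170.146 m.
X = (N+h)·cosφ·cosλ = 5074655.037 m; Y = (N+h)·cosφ·sinλ = 3855615.383 m; Z = (N(1−e²)+h)·sinφ = -249635.486 m.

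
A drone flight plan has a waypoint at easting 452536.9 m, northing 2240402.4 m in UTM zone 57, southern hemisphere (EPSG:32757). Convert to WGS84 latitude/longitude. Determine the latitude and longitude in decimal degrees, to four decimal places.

Zone 57S: λ₀ = 159°, k₀ = 0.9996, false easting 500000 m, false northing 10000000 m.
Meridian distance M = (N − FN)/k₀ = -7762702.7 m.
Inverse transverse Mercator on WGS84 gives φ = -69.93939974°, λ = 157.76010050°.

lat -69.9394°, lon 157.7601°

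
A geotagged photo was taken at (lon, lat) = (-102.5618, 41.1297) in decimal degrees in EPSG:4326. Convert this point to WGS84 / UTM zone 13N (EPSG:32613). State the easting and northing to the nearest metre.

Zone 13 central meridian λ₀ = 6×13 − 183 = -105°; Δλ = +2.4382°.
Transverse Mercator on WGS84 with k₀ = 0.9996 gives E = 704662.298 m, N = 4556020.433 m.

E 704662 m, N 4556020 m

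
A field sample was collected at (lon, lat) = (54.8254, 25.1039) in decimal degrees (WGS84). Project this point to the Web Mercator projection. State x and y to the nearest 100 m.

Web Mercator is spherical with R = a = 6378137 m.
x = R·λ = 6378137 × 0.956883744 = 6103135.611 m.
y = R·ln tan(π/4 + φ/2) = 6378137 × 0.452877040 = 2888511.804 m.

x 6103100 m, y 2888500 m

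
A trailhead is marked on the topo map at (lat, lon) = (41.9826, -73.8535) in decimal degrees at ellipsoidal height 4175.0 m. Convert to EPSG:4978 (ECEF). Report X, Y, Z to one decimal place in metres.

X 1321336.0 m, Y -4563970.8 m, Z 4246960.1 m

WGS84: a = 6378137 m, e² = 0.006694380; N(φ) = a/√(1−e²sin²φ) = 6387710.702 m.
X = (N+h)·cosφ·cosλ = 1321336.032 m; Y = (N+h)·cosφ·sinλ = -4563970.826 m; Z = (N(1−e²)+h)·sinφ = 4246960.062 m.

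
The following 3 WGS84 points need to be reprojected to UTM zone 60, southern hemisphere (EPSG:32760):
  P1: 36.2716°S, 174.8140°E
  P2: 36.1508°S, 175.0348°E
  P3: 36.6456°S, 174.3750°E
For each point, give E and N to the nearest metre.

UTM zone 60S: λ₀ = 177°, k₀ = 0.9996.
P1 (-36.2716°, 174.8140°) → (303644.377, 5983709.781) m.
P2 (-36.1508°, 175.0348°) → (323208.382, 5997536.444) m.
P3 (-36.6456°, 174.3750°) → (265334.510, 5941231.411) m.

P1: E 303644 m, N 5983710 m; P2: E 323208 m, N 5997536 m; P3: E 265335 m, N 5941231 m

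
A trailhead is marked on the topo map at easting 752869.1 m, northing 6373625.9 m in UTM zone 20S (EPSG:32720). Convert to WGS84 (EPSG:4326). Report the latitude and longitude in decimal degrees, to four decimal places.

lat -32.7462°, lon -60.3012°

Zone 20S: λ₀ = -63°, k₀ = 0.9996, false easting 500000 m, false northing 10000000 m.
Meridian distance M = (N − FN)/k₀ = -3627825.2 m.
Inverse transverse Mercator on WGS84 gives φ = -32.74620013°, λ = -60.30119966°.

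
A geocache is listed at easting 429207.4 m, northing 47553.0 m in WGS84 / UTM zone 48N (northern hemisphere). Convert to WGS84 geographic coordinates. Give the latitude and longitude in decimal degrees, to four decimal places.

lat 0.4302°, lon 104.3638°

Zone 48N: λ₀ = 105°, k₀ = 0.9996, false easting 500000 m.
Meridian distance M = (N − FN)/k₀ = 47572.0 m.
Inverse transverse Mercator on WGS84 gives φ = 0.43020013°, λ = 104.36380012°.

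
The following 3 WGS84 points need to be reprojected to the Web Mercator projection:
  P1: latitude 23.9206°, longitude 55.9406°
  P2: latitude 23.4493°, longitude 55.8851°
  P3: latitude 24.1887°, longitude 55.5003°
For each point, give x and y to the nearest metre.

P1: x 6227279 m, y 2743736 m; P2: x 6221101 m, y 2686445 m; P3: x 6178265 m, y 2776419 m

Web Mercator: x = R·λ, y = R·ln tan(π/4+φ/2), R = 6378137 m.
P1 (23.9206°, 55.9406°) → (6227279.107, 2743735.854) m.
P2 (23.4493°, 55.8851°) → (6221100.875, 2686445.064) m.
P3 (24.1887°, 55.5003°) → (6178265.135, 2776418.942) m.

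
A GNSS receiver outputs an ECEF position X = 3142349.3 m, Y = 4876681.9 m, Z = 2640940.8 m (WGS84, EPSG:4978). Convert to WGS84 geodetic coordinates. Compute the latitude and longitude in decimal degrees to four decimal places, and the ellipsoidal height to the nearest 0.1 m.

lat 24.6216°, lon 57.2038°, h -209.4 m

λ = atan2(Y, X) = 57.20379982°; p = √(X²+Y²) = 5801412.4 m.
Bowring's method on WGS84 (a = 6378137 m, b = 6356752.314 m) gives φ = 24.62160049°, h = -209.404 m.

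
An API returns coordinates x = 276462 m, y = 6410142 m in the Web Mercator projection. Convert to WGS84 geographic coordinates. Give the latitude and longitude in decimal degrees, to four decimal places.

lat 49.7909°, lon 2.4835°

R = 6378137 m. λ = x/R = 2.48350040°.
φ = 2·arctan(exp(y/R)) − 90° = 2·arctan(2.73196) − 90° = 49.79090089°.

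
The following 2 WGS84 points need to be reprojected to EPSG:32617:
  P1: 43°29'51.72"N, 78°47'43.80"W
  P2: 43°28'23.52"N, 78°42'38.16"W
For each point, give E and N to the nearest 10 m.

P1: E 678230 m, N 4818450 m; P2: E 685170 m, N 4815910 m

UTM zone 17N: λ₀ = -81°, k₀ = 0.9996.
P1 (43.4977°, -78.7955°) → (678230.463, 4818446.665) m.
P2 (43.4732°, -78.7106°) → (685169.553, 4815911.019) m.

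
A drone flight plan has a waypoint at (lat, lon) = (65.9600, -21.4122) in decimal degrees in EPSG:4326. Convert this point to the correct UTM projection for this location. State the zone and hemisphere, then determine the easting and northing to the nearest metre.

Zone 27N: E 481262 m, N 7315513 m

Longitude -21.4122° lies in the 6° band [-24°, -18°), giving zone 27; latitude is north of the equator, so 27N.
Zone 27 central meridian λ₀ = 6×27 − 183 = -21°; Δλ = -0.4122°.
Transverse Mercator on WGS84 with k₀ = 0.9996 gives E = 481262.467 m, N = 7315513.098 m.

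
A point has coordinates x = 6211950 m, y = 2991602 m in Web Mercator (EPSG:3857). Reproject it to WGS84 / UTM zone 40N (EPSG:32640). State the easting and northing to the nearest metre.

E 380130 m, N 2869543 m

Web Mercator inverse (R = 6378137 m) → φ = 25.93959947°, λ = 55.80289629°.
UTM 40N forward: E = 380130.033 m, N = 2869542.704 m.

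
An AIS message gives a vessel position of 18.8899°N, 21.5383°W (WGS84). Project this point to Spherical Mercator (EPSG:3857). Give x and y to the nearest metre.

Web Mercator is spherical with R = a = 6378137 m.
x = R·λ = 6378137 × -0.375914250 = -2397632.589 m.
y = R·ln tan(π/4 + φ/2) = 6378137 × 0.335831247 = 2141977.703 m.

x -2397633 m, y 2141978 m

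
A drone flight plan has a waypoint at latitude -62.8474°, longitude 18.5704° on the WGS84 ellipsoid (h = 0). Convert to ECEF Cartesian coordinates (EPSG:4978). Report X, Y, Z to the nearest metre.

WGS84: a = 6378137 m, e² = 0.006694380; N(φ) = a/√(1−e²sin²φ) = 6395107.082 m.
X = (N+h)·cosφ·cosλ = 2766527.156 m; Y = (N+h)·cosφ·sinλ = 929448.420 m; Z = (N(1−e²)+h)·sinφ = -5652236.089 m.

X 2766527 m, Y 929448 m, Z -5652236 m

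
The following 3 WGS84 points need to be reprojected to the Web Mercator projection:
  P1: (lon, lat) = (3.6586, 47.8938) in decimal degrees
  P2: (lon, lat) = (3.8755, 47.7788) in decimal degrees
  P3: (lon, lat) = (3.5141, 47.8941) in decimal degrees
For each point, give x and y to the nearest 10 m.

P1: x 407270 m, y 6089210 m; P2: x 431420 m, y 6070130 m; P3: x 391190 m, y 6089250 m

Web Mercator: x = R·λ, y = R·ln tan(π/4+φ/2), R = 6378137 m.
P1 (47.8938°, 3.6586°) → (407273.489, 6089205.089) m.
P2 (47.7788°, 3.8755°) → (431418.687, 6070133.614) m.
P3 (47.8941°, 3.5141°) → (391187.823, 6089254.896) m.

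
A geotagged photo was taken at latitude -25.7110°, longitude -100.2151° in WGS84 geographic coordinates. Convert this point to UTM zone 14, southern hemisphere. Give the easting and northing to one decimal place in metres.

Zone 14 central meridian λ₀ = 6×14 − 183 = -99°; Δλ = -1.2151°.
Transverse Mercator on WGS84 with k₀ = 0.9996 gives E = 378093.891 m, N = 7155759.592 m.

E 378093.9 m, N 7155759.6 m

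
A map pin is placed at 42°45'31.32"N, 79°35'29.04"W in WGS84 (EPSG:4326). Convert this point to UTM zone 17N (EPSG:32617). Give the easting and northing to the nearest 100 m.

E 615300 m, N 4735000 m

Zone 17 central meridian λ₀ = 6×17 − 183 = -81°; Δλ = +1.4086°.
Transverse Mercator on WGS84 with k₀ = 0.9996 gives E = 615261.848 m, N = 4734981.419 m.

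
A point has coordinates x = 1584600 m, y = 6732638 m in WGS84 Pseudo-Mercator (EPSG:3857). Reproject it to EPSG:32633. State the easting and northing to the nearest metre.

E 447025 m, N 5719630 m

Web Mercator inverse (R = 6378137 m) → φ = 51.62519744°, λ = 14.23470399°.
UTM 33N forward: E = 447024.741 m, N = 5719630.310 m.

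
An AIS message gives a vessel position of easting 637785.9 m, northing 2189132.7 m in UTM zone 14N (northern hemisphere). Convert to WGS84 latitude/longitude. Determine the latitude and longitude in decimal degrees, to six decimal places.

lat 19.793200°, lon -97.684600°

Zone 14N: λ₀ = -99°, k₀ = 0.9996, false easting 500000 m.
Meridian distance M = (N − FN)/k₀ = 2190008.7 m.
Inverse transverse Mercator on WGS84 gives φ = 19.79319966°, λ = -97.68460007°.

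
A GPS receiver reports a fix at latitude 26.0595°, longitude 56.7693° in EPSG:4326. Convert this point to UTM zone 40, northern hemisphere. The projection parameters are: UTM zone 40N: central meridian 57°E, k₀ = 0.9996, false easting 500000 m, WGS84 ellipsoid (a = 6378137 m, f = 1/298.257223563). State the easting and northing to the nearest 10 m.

Zone 40 central meridian λ₀ = 6×40 − 183 = 57°; Δλ = -0.2307°.
Transverse Mercator on WGS84 with k₀ = 0.9996 gives E = 476923.687 m, N = 2882293.524 m.

E 476920 m, N 2882290 m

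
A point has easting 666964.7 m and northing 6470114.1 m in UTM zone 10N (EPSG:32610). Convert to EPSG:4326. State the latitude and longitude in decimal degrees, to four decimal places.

lat 58.3401°, lon -120.1477°

Zone 10N: λ₀ = -123°, k₀ = 0.9996, false easting 500000 m.
Meridian distance M = (N − FN)/k₀ = 6472703.2 m.
Inverse transverse Mercator on WGS84 gives φ = 58.34009973°, λ = -120.14769998°.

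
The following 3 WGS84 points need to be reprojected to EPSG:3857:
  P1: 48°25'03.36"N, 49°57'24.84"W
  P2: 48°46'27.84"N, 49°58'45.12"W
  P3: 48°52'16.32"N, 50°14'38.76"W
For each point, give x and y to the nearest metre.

Web Mercator: x = R·λ, y = R·ln tan(π/4+φ/2), R = 6378137 m.
P1 (48.4176°, -49.9569°) → (-5561176.670, 6176611.928) m.
P2 (48.7744°, -49.9792°) → (-5563659.094, 6236668.129) m.
P3 (48.8712°, -50.2441°) → (-5593147.627, 6253034.920) m.

P1: x -5561177 m, y 6176612 m; P2: x -5563659 m, y 6236668 m; P3: x -5593148 m, y 6253035 m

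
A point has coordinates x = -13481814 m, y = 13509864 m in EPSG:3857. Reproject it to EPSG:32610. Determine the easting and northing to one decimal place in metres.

Web Mercator inverse (R = 6378137 m) → φ = 76.28580103°, λ = -121.10919574°.
UTM 10N forward: E = 550031.473 m, N = 8467878.442 m.

E 550031.5 m, N 8467878.4 m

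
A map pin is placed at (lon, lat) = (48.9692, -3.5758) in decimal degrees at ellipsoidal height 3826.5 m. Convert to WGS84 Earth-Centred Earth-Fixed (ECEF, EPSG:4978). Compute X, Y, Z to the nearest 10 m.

X 4181430 m, Y 4804970 m, Z -395380 m

WGS84: a = 6378137 m, e² = 0.006694380; N(φ) = a/√(1−e²sin²φ) = 6378220.046 m.
X = (N+h)·cosφ·cosλ = 4181431.412 m; Y = (N+h)·cosφ·sinλ = 4804967.456 m; Z = (N(1−e²)+h)·sinφ = -395378.674 m.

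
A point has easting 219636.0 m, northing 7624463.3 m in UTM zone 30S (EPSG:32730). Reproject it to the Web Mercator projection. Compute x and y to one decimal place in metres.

Unproject from UTM 30S (λ₀ = -3°) → φ = -21.46050044°, λ = -5.70529982°.
Web Mercator (R = 6378137 m): x = -635111.071 m, y = -2446873.817 m.

x -635111.1 m, y -2446873.8 m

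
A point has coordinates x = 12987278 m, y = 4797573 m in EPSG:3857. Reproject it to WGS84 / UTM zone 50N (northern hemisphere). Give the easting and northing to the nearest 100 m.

Web Mercator inverse (R = 6378137 m) → φ = 39.52789792°, λ = 116.66670327°.
UTM 50N forward: E = 471354.904 m, N = 4375413.672 m.

E 471400 m, N 4375400 m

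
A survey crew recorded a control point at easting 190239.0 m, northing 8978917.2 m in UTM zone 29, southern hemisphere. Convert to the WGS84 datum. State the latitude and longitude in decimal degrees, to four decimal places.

Zone 29S: λ₀ = -9°, k₀ = 0.9996, false easting 500000 m, false northing 10000000 m.
Meridian distance M = (N − FN)/k₀ = -1021491.4 m.
Inverse transverse Mercator on WGS84 gives φ = -9.22619962°, λ = -11.81889976°.

lat -9.2262°, lon -11.8189°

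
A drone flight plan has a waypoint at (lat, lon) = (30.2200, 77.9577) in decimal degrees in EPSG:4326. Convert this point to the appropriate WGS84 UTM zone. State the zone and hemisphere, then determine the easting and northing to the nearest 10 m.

Longitude 77.9577° lies in the 6° band [72°, 78°), giving zone 43; latitude is north of the equator, so 43N.
Zone 43 central meridian λ₀ = 6×43 − 183 = 75°; Δλ = +2.9577°.
Transverse Mercator on WGS84 with k₀ = 0.9996 gives E = 784694.838 m, N = 3346864.123 m.

Zone 43N: E 784690 m, N 3346860 m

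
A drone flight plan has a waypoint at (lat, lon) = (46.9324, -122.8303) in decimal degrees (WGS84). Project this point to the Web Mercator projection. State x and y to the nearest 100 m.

Web Mercator is spherical with R = a = 6378137 m.
x = R·λ = 6378137 × -2.143793156 = -13673406.450 m.
y = R·ln tan(π/4 + φ/2) = 6378137 × 0.929902729 = 5931047.004 m.

x -13673400 m, y 5931000 m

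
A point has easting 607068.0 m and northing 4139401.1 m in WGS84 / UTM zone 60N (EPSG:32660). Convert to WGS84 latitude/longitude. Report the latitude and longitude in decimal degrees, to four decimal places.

Zone 60N: λ₀ = 177°, k₀ = 0.9996, false easting 500000 m.
Meridian distance M = (N − FN)/k₀ = 4141057.5 m.
Inverse transverse Mercator on WGS84 gives φ = 37.39520013°, λ = 178.20960014°.

lat 37.3952°, lon 178.2096°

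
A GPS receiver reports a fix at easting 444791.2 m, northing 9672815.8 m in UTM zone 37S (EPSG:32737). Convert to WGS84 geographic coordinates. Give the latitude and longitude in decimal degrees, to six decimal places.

Zone 37S: λ₀ = 39°, k₀ = 0.9996, false easting 500000 m, false northing 10000000 m.
Meridian distance M = (N − FN)/k₀ = -327315.1 m.
Inverse transverse Mercator on WGS84 gives φ = -2.95999984°, λ = 38.50320029°.

lat -2.960000°, lon 38.503200°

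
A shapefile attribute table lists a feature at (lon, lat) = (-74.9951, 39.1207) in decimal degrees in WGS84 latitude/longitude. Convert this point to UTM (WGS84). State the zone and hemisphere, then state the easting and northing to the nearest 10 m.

Longitude -74.9951° lies in the 6° band [-78°, -72°), giving zone 18; latitude is north of the equator, so 18N.
Zone 18 central meridian λ₀ = 6×18 − 183 = -75°; Δλ = +0.0049°.
Transverse Mercator on WGS84 with k₀ = 0.9996 gives E = 500423.578 m, N = 4330170.942 m.

Zone 18N: E 500420 m, N 4330170 m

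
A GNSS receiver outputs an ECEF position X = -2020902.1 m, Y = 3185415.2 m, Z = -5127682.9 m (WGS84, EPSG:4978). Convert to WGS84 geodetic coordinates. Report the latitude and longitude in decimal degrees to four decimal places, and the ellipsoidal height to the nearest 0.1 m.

λ = atan2(Y, X) = 122.39199978°; p = √(X²+Y²) = 3772388.5 m.
Bowring's method on WGS84 (a = 6378137 m, b = 6356752.314 m) gives φ = -53.84190038°, h = 1612.576 m.

lat -53.8419°, lon 122.3920°, h 1612.6 m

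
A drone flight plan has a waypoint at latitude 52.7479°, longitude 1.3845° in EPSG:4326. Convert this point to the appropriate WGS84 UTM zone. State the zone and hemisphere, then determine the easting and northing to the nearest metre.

Longitude 1.3845° lies in the 6° band [0°, 6°), giving zone 31; latitude is north of the equator, so 31N.
Zone 31 central meridian λ₀ = 6×31 − 183 = 3°; Δλ = -1.6155°.
Transverse Mercator on WGS84 with k₀ = 0.9996 gives E = 390956.606 m, N = 5845450.867 m.

Zone 31N: E 390957 m, N 5845451 m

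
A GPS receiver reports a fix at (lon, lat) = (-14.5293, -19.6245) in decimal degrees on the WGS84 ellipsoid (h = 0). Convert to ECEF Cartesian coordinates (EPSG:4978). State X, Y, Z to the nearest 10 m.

WGS84: a = 6378137 m, e² = 0.006694380; N(φ) = a/√(1−e²sin²φ) = 6380546.474 m.
X = (N+h)·cosφ·cosλ = 5817724.997 m; Y = (N+h)·cosφ·sinλ = -1507740.464 m; Z = (N(1−e²)+h)·sinφ = -2128588.787 m.

X 5817720 m, Y -1507740 m, Z -2128590 m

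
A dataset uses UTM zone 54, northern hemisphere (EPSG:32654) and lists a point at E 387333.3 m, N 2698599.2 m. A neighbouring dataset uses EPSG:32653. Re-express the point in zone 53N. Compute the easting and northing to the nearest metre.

UTM 54N → geographic: φ = 24.39670036°, λ = 139.88890034°.
UTM 53N (λ₀ = 135°) forward: E = 996118.408 m, N = 2706904.996 m.

E 996118 m, N 2706905 m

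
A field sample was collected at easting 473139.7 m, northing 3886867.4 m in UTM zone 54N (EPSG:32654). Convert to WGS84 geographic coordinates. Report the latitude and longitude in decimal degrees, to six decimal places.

Zone 54N: λ₀ = 141°, k₀ = 0.9996, false easting 500000 m.
Meridian distance M = (N − FN)/k₀ = 3888422.8 m.
Inverse transverse Mercator on WGS84 gives φ = 35.12430035°, λ = 140.70519983°.

lat 35.124300°, lon 140.705200°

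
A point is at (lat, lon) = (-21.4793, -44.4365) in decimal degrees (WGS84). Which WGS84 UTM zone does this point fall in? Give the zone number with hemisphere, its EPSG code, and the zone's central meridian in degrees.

UTM zone = ⌊(λ + 180)/6⌋ + 1; -44.4365° ∈ [-48°, -42°) → zone 23.
Hemisphere: S (φ < 0).
Central meridian λ₀ = 6×23 − 183 = -45°.
EPSG code: 32723.

Zone 23S (EPSG:32723), central meridian -45°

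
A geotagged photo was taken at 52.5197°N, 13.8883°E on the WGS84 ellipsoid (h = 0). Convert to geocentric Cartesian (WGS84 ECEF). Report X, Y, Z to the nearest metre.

WGS84: a = 6378137 m, e² = 0.006694380; N(φ) = a/√(1−e²sin²φ) = 6391623.908 m.
X = (N+h)·cosφ·cosλ = 3775530.736 m; Y = (N+h)·cosφ·sinλ = 933531.243 m; Z = (N(1−e²)+h)·sinφ = 5038198.787 m.

X 3775531 m, Y 933531 m, Z 5038199 m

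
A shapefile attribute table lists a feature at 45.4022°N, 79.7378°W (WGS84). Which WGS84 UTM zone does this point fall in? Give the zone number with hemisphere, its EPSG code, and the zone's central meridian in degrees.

Zone 17N (EPSG:32617), central meridian -81°

UTM zone = ⌊(λ + 180)/6⌋ + 1; -79.7378° ∈ [-84°, -78°) → zone 17.
Hemisphere: N (φ ≥ 0).
Central meridian λ₀ = 6×17 − 183 = -81°.
EPSG code: 32617.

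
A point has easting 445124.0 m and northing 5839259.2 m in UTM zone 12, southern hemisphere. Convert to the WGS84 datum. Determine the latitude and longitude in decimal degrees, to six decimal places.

lat -37.592100°, lon -111.621600°

Zone 12S: λ₀ = -111°, k₀ = 0.9996, false easting 500000 m, false northing 10000000 m.
Meridian distance M = (N − FN)/k₀ = -4162405.8 m.
Inverse transverse Mercator on WGS84 gives φ = -37.59209969°, λ = -111.62160007°.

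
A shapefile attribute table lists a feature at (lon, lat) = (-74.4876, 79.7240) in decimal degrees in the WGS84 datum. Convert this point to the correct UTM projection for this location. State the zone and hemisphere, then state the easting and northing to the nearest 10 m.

Longitude -74.4876° lies in the 6° band [-78°, -72°), giving zone 18; latitude is north of the equator, so 18N.
Zone 18 central meridian λ₀ = 6×18 − 183 = -75°; Δλ = +0.5124°.
Transverse Mercator on WGS84 with k₀ = 0.9996 gives E = 510204.314 m, N = 8850825.156 m.

Zone 18N: E 510200 m, N 8850830 m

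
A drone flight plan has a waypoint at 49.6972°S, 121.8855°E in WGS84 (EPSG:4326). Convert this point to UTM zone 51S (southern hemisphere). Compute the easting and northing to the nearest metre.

Zone 51 central meridian λ₀ = 6×51 − 183 = 123°; Δλ = -1.1145°.
Transverse Mercator on WGS84 with k₀ = 0.9996 gives E = 419627.331 m, N = 4494438.920 m.

E 419627 m, N 4494439 m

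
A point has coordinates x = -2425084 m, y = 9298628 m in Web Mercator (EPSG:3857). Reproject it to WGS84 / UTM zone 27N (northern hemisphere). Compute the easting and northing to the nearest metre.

Web Mercator inverse (R = 6378137 m) → φ = 63.79790118°, λ = -21.78490022°.
UTM 27N forward: E = 461332.522 m, N = 7074731.695 m.

E 461333 m, N 7074732 m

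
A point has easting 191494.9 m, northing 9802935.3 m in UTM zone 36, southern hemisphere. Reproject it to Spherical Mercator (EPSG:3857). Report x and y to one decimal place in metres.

x 3364887.6 m, y -198269.7 m

Unproject from UTM 36S (λ₀ = 33°) → φ = -1.78080043°, λ = 30.22729990°.
Web Mercator (R = 6378137 m): x = 3364887.633 m, y = -198269.722 m.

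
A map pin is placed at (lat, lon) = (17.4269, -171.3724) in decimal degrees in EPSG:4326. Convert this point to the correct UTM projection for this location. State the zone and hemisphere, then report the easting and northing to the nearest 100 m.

Longitude -171.3724° lies in the 6° band [-174°, -168°), giving zone 2; latitude is north of the equator, so 2N.
Zone 2 central meridian λ₀ = 6×2 − 183 = -171°; Δλ = -0.3724°.
Transverse Mercator on WGS84 with k₀ = 0.9996 gives E = 460451.147 m, N = 1926820.332 m.

Zone 2N: E 460500 m, N 1926800 m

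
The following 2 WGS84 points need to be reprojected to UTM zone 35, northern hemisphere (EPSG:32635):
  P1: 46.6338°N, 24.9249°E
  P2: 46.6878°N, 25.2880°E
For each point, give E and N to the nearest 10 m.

UTM zone 35N: λ₀ = 27°, k₀ = 0.9996.
P1 (46.6338°, 24.9249°) → (341166.614, 5166562.370) m.
P2 (46.6878°, 25.2880°) → (369089.129, 5171894.714) m.

P1: E 341170 m, N 5166560 m; P2: E 369090 m, N 5171890 m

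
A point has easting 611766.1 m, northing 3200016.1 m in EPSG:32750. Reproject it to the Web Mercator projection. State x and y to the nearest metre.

x 13256771 m, y -8699186 m

Unproject from UTM 50S (λ₀ = 117°) → φ = -61.31789992°, λ = 119.08759981°.
Web Mercator (R = 6378137 m): x = 13256770.970 m, y = -8699185.903 m.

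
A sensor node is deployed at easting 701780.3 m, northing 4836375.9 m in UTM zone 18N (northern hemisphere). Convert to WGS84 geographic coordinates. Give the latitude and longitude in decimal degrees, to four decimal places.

lat 43.6530°, lon -72.4978°

Zone 18N: λ₀ = -75°, k₀ = 0.9996, false easting 500000 m.
Meridian distance M = (N − FN)/k₀ = 4838311.2 m.
Inverse transverse Mercator on WGS84 gives φ = 43.65299977°, λ = -72.49779957°.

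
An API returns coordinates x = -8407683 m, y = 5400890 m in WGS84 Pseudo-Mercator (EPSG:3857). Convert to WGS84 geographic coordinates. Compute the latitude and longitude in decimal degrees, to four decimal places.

lat 43.5814°, lon -75.5275°

R = 6378137 m. λ = x/R = -75.52750143°.
φ = 2·arctan(exp(y/R)) − 90° = 2·arctan(2.33213) − 90° = 43.58140165°.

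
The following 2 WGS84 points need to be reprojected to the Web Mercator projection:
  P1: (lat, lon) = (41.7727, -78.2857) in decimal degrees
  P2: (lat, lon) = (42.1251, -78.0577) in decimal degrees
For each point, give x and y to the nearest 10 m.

Web Mercator: x = R·λ, y = R·ln tan(π/4+φ/2), R = 6378137 m.
P1 (41.7727°, -78.2857°) → (-8714724.260, 5126991.584) m.
P2 (42.1251°, -78.0577°) → (-8689343.416, 5179737.277) m.

P1: x -8714720 m, y 5126990 m; P2: x -8689340 m, y 5179740 m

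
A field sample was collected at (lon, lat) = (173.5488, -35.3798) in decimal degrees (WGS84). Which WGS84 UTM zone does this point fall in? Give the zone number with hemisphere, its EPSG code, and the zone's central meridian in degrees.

Zone 59S (EPSG:32759), central meridian 171°

UTM zone = ⌊(λ + 180)/6⌋ + 1; 173.5488° ∈ [168°, 174°) → zone 59.
Hemisphere: S (φ < 0).
Central meridian λ₀ = 6×59 − 183 = 171°.
EPSG code: 32759.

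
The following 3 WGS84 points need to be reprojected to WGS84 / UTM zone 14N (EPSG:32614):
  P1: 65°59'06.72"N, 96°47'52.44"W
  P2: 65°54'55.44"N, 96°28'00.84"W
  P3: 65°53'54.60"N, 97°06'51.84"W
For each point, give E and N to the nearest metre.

UTM zone 14N: λ₀ = -99°, k₀ = 0.9996.
P1 (65.9852°, -96.7979°) → (599987.215, 7320015.813) m.
P2 (65.9154°, -96.4669°) → (615324.382, 7312808.214) m.
P3 (65.8985°, -97.1144°) → (585910.576, 7309887.215) m.

P1: E 599987 m, N 7320016 m; P2: E 615324 m, N 7312808 m; P3: E 585911 m, N 7309887 m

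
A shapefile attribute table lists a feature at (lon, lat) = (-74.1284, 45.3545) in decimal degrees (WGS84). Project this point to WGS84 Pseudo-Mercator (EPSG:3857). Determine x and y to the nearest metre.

x -8251936 m, y 5677504 m

Web Mercator is spherical with R = a = 6378137 m.
x = R·λ = 6378137 × -1.293784649 = -8251935.741 m.
y = R·ln tan(π/4 + φ/2) = 6378137 × 0.890150836 = 5677503.980 m.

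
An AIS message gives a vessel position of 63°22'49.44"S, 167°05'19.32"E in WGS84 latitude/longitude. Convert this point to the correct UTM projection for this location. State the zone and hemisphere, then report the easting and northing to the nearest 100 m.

Longitude 167.0887° lies in the 6° band [162°, 168°), giving zone 58; latitude is south of the equator, so 58S.
Zone 58 central meridian λ₀ = 6×58 − 183 = 165°; Δλ = +2.0887°.
Transverse Mercator on WGS84 with k₀ = 0.9996 gives E = 604405.138 m, N = 2970325.011 m.

Zone 58S: E 604400 m, N 2970300 m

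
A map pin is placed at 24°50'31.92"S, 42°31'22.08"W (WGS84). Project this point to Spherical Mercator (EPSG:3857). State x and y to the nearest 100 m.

x -4733600 m, y -2856400 m

Web Mercator is spherical with R = a = 6378137 m.
x = R·λ = 6378137 × -0.742162867 = -4733616.443 m.
y = R·ln tan(π/4 + φ/2) = 6378137 × -0.447838430 = -2856374.861 m.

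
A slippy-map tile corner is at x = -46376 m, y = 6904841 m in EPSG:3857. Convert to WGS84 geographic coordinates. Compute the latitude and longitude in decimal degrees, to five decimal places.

R = 6378137 m. λ = x/R = -0.41660270°.
φ = 2·arctan(exp(y/R)) − 90° = 2·arctan(2.95229) − 90° = 52.57539793°.

lat 52.57540°, lon -0.41660°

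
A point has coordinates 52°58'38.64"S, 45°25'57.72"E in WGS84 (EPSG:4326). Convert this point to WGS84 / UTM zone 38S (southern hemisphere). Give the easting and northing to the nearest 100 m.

Zone 38 central meridian λ₀ = 6×38 − 183 = 45°; Δλ = +0.4327°.
Transverse Mercator on WGS84 with k₀ = 0.9996 gives E = 529053.743 m, N = 4130155.940 m.

E 529100 m, N 4130200 m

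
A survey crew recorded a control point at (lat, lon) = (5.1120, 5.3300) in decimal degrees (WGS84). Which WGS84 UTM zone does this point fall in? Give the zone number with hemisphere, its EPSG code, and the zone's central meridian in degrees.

Zone 31N (EPSG:32631), central meridian 3°

UTM zone = ⌊(λ + 180)/6⌋ + 1; 5.3300° ∈ [0°, 6°) → zone 31.
Hemisphere: N (φ ≥ 0).
Central meridian λ₀ = 6×31 − 183 = 3°.
EPSG code: 32631.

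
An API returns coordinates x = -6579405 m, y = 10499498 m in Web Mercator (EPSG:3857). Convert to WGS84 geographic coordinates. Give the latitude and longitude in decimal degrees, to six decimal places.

R = 6378137 m. λ = x/R = -59.10380072°.
φ = 2·arctan(exp(y/R)) − 90° = 2·arctan(5.18708) − 90° = 68.17599984°.

lat 68.176000°, lon -59.103801°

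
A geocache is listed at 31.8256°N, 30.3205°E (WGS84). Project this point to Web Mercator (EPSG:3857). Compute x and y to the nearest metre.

Web Mercator is spherical with R = a = 6378137 m.
x = R·λ = 6378137 × 0.529192556 = 3375262.621 m.
y = R·ln tan(π/4 + φ/2) = 6378137 × 0.586447050 = 3740439.625 m.

x 3375263 m, y 3740440 m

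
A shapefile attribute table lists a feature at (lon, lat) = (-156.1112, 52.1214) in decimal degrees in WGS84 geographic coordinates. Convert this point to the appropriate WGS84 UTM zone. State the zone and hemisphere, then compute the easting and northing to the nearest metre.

Zone 4N: E 697760 m, N 5778477 m

Longitude -156.1112° lies in the 6° band [-162°, -156°), giving zone 4; latitude is north of the equator, so 4N.
Zone 4 central meridian λ₀ = 6×4 − 183 = -159°; Δλ = +2.8888°.
Transverse Mercator on WGS84 with k₀ = 0.9996 gives E = 697760.212 m, N = 5778477.352 m.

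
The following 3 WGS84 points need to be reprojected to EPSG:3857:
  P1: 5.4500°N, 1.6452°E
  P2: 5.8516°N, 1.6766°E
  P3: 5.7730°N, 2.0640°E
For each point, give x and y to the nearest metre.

Web Mercator: x = R·λ, y = R·ln tan(π/4+φ/2), R = 6378137 m.
P1 (5.4500°, 1.6452°) → (183142.826, 607608.180) m.
P2 (5.8516°, 1.6766°) → (186638.258, 652532.491) m.
P3 (5.7730°, 2.0640°) → (229763.429, 643737.563) m.

P1: x 183143 m, y 607608 m; P2: x 186638 m, y 652532 m; P3: x 229763 m, y 643738 m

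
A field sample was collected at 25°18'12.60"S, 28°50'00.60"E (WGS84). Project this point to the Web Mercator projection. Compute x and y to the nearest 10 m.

x 3209730 m, y -2913070 m

Web Mercator is spherical with R = a = 6378137 m.
x = R·λ = 6378137 × 0.503239510 = 3209730.538 m.
y = R·ln tan(π/4 + φ/2) = 6378137 × -0.456727262 = -2913069.051 m.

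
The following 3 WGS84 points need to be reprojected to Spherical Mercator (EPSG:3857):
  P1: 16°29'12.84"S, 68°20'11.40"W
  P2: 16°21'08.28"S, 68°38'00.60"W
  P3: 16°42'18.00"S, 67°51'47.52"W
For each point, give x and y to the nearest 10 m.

P1: x -7607180 m, y -1861180 m; P2: x -7640250 m, y -1845560 m; P3: x -7554500 m, y -1886510 m

Web Mercator: x = R·λ, y = R·ln tan(π/4+φ/2), R = 6378137 m.
P1 (-16.4869°, -68.3365°) → (-7607184.383, -1861178.007) m.
P2 (-16.3523°, -68.6335°) → (-7640246.271, -1845557.347) m.
P3 (-16.7050°, -67.8632°) → (-7554496.868, -1886512.155) m.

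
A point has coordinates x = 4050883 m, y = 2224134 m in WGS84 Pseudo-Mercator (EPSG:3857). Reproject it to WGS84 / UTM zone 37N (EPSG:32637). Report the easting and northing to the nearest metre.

E 226170 m, N 2167839 m

Web Mercator inverse (R = 6378137 m) → φ = 19.58670334°, λ = 36.38970113°.
UTM 37N forward: E = 226169.595 m, N = 2167839.031 m.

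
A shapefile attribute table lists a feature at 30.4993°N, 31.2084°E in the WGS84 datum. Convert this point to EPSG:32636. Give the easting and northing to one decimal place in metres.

Zone 36 central meridian λ₀ = 6×36 − 183 = 33°; Δλ = -1.7916°.
Transverse Mercator on WGS84 with k₀ = 0.9996 gives E = 328062.201 m, N = 3375478.555 m.

E 328062.2 m, N 3375478.6 m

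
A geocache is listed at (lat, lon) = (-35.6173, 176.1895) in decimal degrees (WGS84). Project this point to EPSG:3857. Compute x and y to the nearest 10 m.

Web Mercator is spherical with R = a = 6378137 m.
x = R·λ = 6378137 × 3.075086882 = 19613325.423 m.
y = R·ln tan(π/4 + φ/2) = 6378137 × -0.666039223 = -4248089.414 m.

x 19613330 m, y -4248090 m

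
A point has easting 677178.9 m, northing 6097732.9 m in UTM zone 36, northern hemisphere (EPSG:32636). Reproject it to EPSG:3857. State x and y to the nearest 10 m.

x 3981880 m, y 7360880 m

Unproject from UTM 36N (λ₀ = 33°) → φ = 54.99489984°, λ = 35.76979931°.
Web Mercator (R = 6378137 m): x = 3981875.845 m, y = 7360876.338 m.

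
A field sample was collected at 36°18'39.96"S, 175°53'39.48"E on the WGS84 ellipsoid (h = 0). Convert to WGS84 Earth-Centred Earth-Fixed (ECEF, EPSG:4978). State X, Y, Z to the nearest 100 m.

X -5132400 m, Y 368400 m, Z -3756100 m

WGS84: a = 6378137 m, e² = 0.006694380; N(φ) = a/√(1−e²sin²φ) = 6385636.485 m.
X = (N+h)·cosφ·cosλ = -5132427.152 m; Y = (N+h)·cosφ·sinλ = 368410.173 m; Z = (N(1−e²)+h)·sinφ = -3756063.916 m.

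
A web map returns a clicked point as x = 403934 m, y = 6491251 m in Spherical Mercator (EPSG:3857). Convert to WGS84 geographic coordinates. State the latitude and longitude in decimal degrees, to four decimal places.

R = 6378137 m. λ = x/R = 3.62860086°.
φ = 2·arctan(exp(y/R)) − 90° = 2·arctan(2.76692) − 90° = 50.25899720°.

lat 50.2590°, lon 3.6286°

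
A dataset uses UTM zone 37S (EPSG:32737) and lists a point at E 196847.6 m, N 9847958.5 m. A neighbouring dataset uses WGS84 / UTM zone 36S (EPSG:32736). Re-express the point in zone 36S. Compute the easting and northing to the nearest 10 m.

E 864620 m, N 9847880 m

UTM 37S → geographic: φ = -1.37400019°, λ = 36.27590022°.
UTM 36S (λ₀ = 33°) forward: E = 864621.390 m, N = 9847881.252 m.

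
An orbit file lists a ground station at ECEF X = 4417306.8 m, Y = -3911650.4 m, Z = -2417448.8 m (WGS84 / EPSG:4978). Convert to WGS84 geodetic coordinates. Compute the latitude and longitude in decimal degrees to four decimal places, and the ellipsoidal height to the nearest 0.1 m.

lat -22.4150°, lon -41.5258°, h 1286.6 m

λ = atan2(Y, X) = -41.52580022°; p = √(X²+Y²) = 5900305.8 m.
Bowring's method on WGS84 (a = 6378137 m, b = 6356752.314 m) gives φ = -22.41500019°, h = 1286.558 m.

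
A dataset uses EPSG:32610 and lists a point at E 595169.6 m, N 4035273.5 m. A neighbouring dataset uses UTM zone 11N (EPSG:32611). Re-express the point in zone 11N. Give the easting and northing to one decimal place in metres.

UTM 10N → geographic: φ = 36.45800005°, λ = -121.93790007°.
UTM 11N (λ₀ = -117°) forward: E = 57384.293 m, N = 4046099.303 m.

E 57384.3 m, N 4046099.3 m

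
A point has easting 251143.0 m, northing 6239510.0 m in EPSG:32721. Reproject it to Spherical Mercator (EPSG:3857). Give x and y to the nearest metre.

x -6644994 m, y -4022828 m

Unproject from UTM 21S (λ₀ = -57°) → φ = -33.95550039°, λ = -59.69299949°.
Web Mercator (R = 6378137 m): x = -6644994.307 m, y = -4022828.379 m.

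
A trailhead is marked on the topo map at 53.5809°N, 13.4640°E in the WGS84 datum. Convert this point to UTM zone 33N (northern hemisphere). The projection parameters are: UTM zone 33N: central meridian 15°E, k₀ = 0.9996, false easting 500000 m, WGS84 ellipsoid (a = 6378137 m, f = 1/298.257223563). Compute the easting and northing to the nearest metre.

Zone 33 central meridian λ₀ = 6×33 − 183 = 15°; Δλ = -1.5360°.
Transverse Mercator on WGS84 with k₀ = 0.9996 gives E = 398310.907 m, N = 5937990.989 m.

E 398311 m, N 5937991 m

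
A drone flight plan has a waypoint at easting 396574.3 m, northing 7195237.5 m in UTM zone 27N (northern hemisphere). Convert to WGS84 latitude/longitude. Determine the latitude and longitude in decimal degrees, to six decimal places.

lat 64.865400°, lon -23.182599°

Zone 27N: λ₀ = -21°, k₀ = 0.9996, false easting 500000 m.
Meridian distance M = (N − FN)/k₀ = 7198116.7 m.
Inverse transverse Mercator on WGS84 gives φ = 64.86539993°, λ = -23.18259896°.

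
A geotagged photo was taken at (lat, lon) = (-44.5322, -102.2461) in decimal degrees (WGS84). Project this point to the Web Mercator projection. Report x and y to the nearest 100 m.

Web Mercator is spherical with R = a = 6378137 m.
x = R·λ = 6378137 × -1.784531092 = -11381983.788 m.
y = R·ln tan(π/4 + φ/2) = 6378137 × -0.869873783 = -5548174.159 m.

x -11382000 m, y -5548200 m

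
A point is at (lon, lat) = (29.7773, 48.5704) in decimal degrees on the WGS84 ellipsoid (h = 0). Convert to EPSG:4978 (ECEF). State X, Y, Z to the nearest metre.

WGS84: a = 6378137 m, e² = 0.006694380; N(φ) = a/√(1−e²sin²φ) = 6390172.314 m.
X = (N+h)·cosφ·cosλ = 3670067.868 m; Y = (N+h)·cosφ·sinλ = 2099937.167 m; Z = (N(1−e²)+h)·sinφ = 4759081.365 m.

X 3670068 m, Y 2099937 m, Z 4759081 m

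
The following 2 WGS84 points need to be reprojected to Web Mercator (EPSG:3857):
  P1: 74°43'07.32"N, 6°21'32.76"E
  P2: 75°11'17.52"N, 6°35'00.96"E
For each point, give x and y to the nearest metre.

P1: x 707892 m, y 12812349 m; P2: x 732883 m, y 13013689 m

Web Mercator: x = R·λ, y = R·ln tan(π/4+φ/2), R = 6378137 m.
P1 (74.7187°, 6.3591°) → (707891.774, 12812349.040) m.
P2 (75.1882°, 6.5836°) → (732883.000, 13013689.350) m.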